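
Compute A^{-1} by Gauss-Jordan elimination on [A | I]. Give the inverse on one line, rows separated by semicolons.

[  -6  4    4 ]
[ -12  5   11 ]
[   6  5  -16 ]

Gauss-Jordan on [A | I]:
R1 <- (1/-6)*R1:  [    1  -2/3  -2/3  |  -1/6     0     0 ]
R2 <- R2 - (-12)*R1:  [  0  -3   3  |  -2   1   0 ]
R3 <- R3 - (6)*R1:  [   0    9  -12  |    1    0    1 ]
R2 <- (1/-3)*R2:  [    0     1    -1  |   2/3  -1/3     0 ]
R1 <- R1 - (-2/3)*R2:  [    1     0  -4/3  |  5/18  -2/9     0 ]
R3 <- R3 - (9)*R2:  [  0   0  -3  |  -5   3   1 ]
R3 <- (1/-3)*R3:  [    0     0     1  |   5/3    -1  -1/3 ]
R1 <- R1 - (-4/3)*R3:  [     1      0      0  |    5/2  -14/9   -4/9 ]
R2 <- R2 - (-1)*R3:  [    0     1     0  |   7/3  -4/3  -1/3 ]
Right block of [I | A^{-1}] is the inverse:
[ 5/2  -14/9  -4/9 ]
[ 7/3   -4/3  -1/3 ]
[ 5/3     -1  -1/3 ]

inverse = [5/2 -14/9 -4/9; 7/3 -4/3 -1/3; 5/3 -1 -1/3]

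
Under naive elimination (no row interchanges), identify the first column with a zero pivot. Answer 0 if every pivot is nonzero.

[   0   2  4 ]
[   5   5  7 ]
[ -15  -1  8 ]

Naive forward elimination:
Pivot entry (1,1) is zero but row 2 has 5 in column 1 -> naive elimination stops; a row interchange (e.g. R1 <-> R2) would be required here.

first zero-pivot column = 1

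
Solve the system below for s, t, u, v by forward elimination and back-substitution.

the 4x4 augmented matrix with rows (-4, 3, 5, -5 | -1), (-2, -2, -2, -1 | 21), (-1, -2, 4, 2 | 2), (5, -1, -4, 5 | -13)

Forward elimination on [A|b]:
R2 <- R2 - (1/2)*R1:  [    0  -7/2  -9/2   3/2  43/2 ]
R3 <- R3 - (1/4)*R1:  [     0  -11/4   11/4   13/4    9/4 ]
R4 <- R4 - (-5/4)*R1:  [     0   11/4    9/4   -5/4  -57/4 ]
R3 <- R3 - (11/14)*R2:  [       0        0     44/7    29/14  -205/14 ]
R4 <- R4 - (-11/14)*R2:  [     0      0   -9/7  -1/14  37/14 ]
R4 <- R4 - (-9/44)*R3:  [      0       0       0   31/88  -31/88 ]
Row echelon form:
[ -4     3     5     -5  |       -1 ]
[  0  -7/2  -9/2    3/2  |     43/2 ]
[  0     0  44/7  29/14  |  -205/14 ]
[  0     0     0  31/88  |   -31/88 ]
Back-substitution:
v = (-31/88) / (31/88) = -1
u = (-205/14 - (29/14)*(-1)) / (44/7) = -2
t = (43/2 - (-9/2)*(-2) - (3/2)*(-1)) / (-7/2) = -4
s = (-1 - (3)*(-4) - (5)*(-2) - (-5)*(-1)) / -4 = -4

(-4, -4, -2, -1)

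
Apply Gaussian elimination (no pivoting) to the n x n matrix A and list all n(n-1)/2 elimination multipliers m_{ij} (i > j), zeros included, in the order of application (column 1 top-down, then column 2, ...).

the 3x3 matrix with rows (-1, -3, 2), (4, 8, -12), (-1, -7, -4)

Forward elimination:
R2 <- R2 - (-4)*R1:  [  0  -4  -4 ]
R3 <- R3 - (1)*R1:  [  0  -4  -6 ]
R3 <- R3 - (1)*R2:  [  0   0  -2 ]
Multipliers (in order of application): m_{21} = -4, m_{31} = 1, m_{32} = 1

multipliers: -4, 1, 1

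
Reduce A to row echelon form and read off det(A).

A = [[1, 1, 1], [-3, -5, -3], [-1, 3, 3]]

Forward elimination:
R2 <- R2 - (-3)*R1:  [  0  -2   0 ]
R3 <- R3 - (-1)*R1:  [ 0  4  4 ]
R3 <- R3 - (-2)*R2:  [ 0  0  4 ]
Upper-triangular form:
[ 1   1  1 ]
[ 0  -2  0 ]
[ 0   0  4 ]
det(A) = (-1)^0 * (1) * (-2) * (4) = -8  (0 row swaps -> sign +1)

det(A) = -8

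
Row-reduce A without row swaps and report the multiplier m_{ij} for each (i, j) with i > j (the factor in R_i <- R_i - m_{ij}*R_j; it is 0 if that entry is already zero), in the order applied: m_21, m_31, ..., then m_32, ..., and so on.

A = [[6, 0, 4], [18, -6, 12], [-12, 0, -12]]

Forward elimination:
R2 <- R2 - (3)*R1:  [  0  -6   0 ]
R3 <- R3 - (-2)*R1:  [  0   0  -4 ]
R3: entry in column 2 is already 0 -> m_{32} = 0 (no row operation needed)
Multipliers (in order of application): m_{21} = 3, m_{31} = -2, m_{32} = 0

multipliers: 3, -2, 0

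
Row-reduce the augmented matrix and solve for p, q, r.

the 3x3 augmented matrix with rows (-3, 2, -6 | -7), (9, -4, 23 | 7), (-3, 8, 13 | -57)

Forward elimination on [A|b]:
R2 <- R2 - (-3)*R1:  [   0    2    5  -14 ]
R3 <- R3 - (1)*R1:  [   0    6   19  -50 ]
R3 <- R3 - (3)*R2:  [  0   0   4  -8 ]
Row echelon form:
[ -3  2  -6  |   -7 ]
[  0  2   5  |  -14 ]
[  0  0   4  |   -8 ]
Back-substitution:
r = (-8) / 4 = -2
q = (-14 - (5)*(-2)) / 2 = -2
p = (-7 - (2)*(-2) - (-6)*(-2)) / -3 = 5

(5, -2, -2)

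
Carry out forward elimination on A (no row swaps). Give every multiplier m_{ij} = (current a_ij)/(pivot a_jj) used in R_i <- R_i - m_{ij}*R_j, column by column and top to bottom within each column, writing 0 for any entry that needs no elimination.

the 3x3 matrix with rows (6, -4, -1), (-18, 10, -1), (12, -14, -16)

multipliers: -3, 2, 3

Forward elimination:
R2 <- R2 - (-3)*R1:  [  0  -2  -4 ]
R3 <- R3 - (2)*R1:  [   0   -6  -14 ]
R3 <- R3 - (3)*R2:  [  0   0  -2 ]
Multipliers (in order of application): m_{21} = -3, m_{31} = 2, m_{32} = 3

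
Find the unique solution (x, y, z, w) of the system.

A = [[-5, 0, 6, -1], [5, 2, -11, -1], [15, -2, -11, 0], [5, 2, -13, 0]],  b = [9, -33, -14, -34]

(0, -4, 2, 3)

Forward elimination on [A|b]:
R2 <- R2 - (-1)*R1:  [   0    2   -5   -2  -24 ]
R3 <- R3 - (-3)*R1:  [  0  -2   7  -3  13 ]
R4 <- R4 - (-1)*R1:  [   0    2   -7   -1  -25 ]
R3 <- R3 - (-1)*R2:  [   0    0    2   -5  -11 ]
R4 <- R4 - (1)*R2:  [  0   0  -2   1  -1 ]
R4 <- R4 - (-1)*R3:  [   0    0    0   -4  -12 ]
Row echelon form:
[ -5  0   6  -1  |    9 ]
[  0  2  -5  -2  |  -24 ]
[  0  0   2  -5  |  -11 ]
[  0  0   0  -4  |  -12 ]
Back-substitution:
w = (-12) / -4 = 3
z = (-11 - (-5)*(3)) / 2 = 2
y = (-24 - (-5)*(2) - (-2)*(3)) / 2 = -4
x = (9 - (6)*(2) - (-1)*(3)) / -5 = 0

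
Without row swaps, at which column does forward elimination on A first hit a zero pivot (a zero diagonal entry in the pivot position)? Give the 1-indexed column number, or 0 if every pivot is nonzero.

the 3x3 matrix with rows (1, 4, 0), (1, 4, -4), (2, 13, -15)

Naive forward elimination:
R2 <- R2 - (1)*R1:  [  0   0  -4 ]
R3 <- R3 - (2)*R1:  [   0    5  -15 ]
Matrix at this point:
[ 1  4    0 ]
[ 0  0   -4 ]
[ 0  5  -15 ]
Pivot entry (2,2) is zero but row 3 has 5 in column 2 -> naive elimination stops; a row interchange (e.g. R2 <-> R3) would be required here.

first zero-pivot column = 2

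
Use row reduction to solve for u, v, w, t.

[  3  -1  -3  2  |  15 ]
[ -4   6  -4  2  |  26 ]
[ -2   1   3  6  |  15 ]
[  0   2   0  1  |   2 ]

Forward elimination on [A|b]:
R2 <- R2 - (-4/3)*R1:  [    0  14/3    -8  14/3    46 ]
R3 <- R3 - (-2/3)*R1:  [    0   1/3     1  22/3    25 ]
R3 <- R3 - (1/14)*R2:  [     0      0   11/7      7  152/7 ]
R4 <- R4 - (3/7)*R2:  [      0       0    24/7      -1  -124/7 ]
R4 <- R4 - (24/11)*R3:  [       0        0        0  -179/11  -716/11 ]
Row echelon form:
[ 3    -1    -3        2  |       15 ]
[ 0  14/3    -8     14/3  |       46 ]
[ 0     0  11/7        7  |    152/7 ]
[ 0     0     0  -179/11  |  -716/11 ]
Back-substitution:
t = (-716/11) / (-179/11) = 4
w = (152/7 - (7)*(4)) / (11/7) = -4
v = (46 - (-8)*(-4) - (14/3)*(4)) / (14/3) = -1
u = (15 - (-1)*(-1) - (-3)*(-4) - (2)*(4)) / 3 = -2

(-2, -1, -4, 4)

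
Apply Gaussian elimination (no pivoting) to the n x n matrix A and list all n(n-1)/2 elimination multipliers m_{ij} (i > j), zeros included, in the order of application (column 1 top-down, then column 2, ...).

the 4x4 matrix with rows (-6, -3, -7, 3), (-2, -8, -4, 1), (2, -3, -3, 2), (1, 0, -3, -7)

multipliers: 1/3, -1/3, -1/6, 4/7, 1/14, 85/92

Forward elimination:
R2 <- R2 - (1/3)*R1:  [    0    -7  -5/3     0 ]
R3 <- R3 - (-1/3)*R1:  [     0     -4  -16/3      3 ]
R4 <- R4 - (-1/6)*R1:  [     0   -1/2  -25/6  -13/2 ]
R3 <- R3 - (4/7)*R2:  [      0       0  -92/21       3 ]
R4 <- R4 - (1/14)*R2:  [      0       0  -85/21   -13/2 ]
R4 <- R4 - (85/92)*R3:  [       0        0        0  -853/92 ]
Multipliers (in order of application): m_{21} = 1/3, m_{31} = -1/3, m_{41} = -1/6, m_{32} = 4/7, m_{42} = 1/14, m_{43} = 85/92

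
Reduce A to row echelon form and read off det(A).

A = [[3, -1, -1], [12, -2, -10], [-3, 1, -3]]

det(A) = -24

Forward elimination:
R2 <- R2 - (4)*R1:  [  0   2  -6 ]
R3 <- R3 - (-1)*R1:  [  0   0  -4 ]
Upper-triangular form:
[ 3  -1  -1 ]
[ 0   2  -6 ]
[ 0   0  -4 ]
det(A) = (-1)^0 * (3) * (2) * (-4) = -24  (0 row swaps -> sign +1)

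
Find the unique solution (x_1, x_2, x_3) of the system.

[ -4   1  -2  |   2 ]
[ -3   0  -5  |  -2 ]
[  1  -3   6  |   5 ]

(-1, 0, 1)

Forward elimination on [A|b]:
R2 <- R2 - (3/4)*R1:  [    0  -3/4  -7/2  -7/2 ]
R3 <- R3 - (-1/4)*R1:  [     0  -11/4   11/2   11/2 ]
R3 <- R3 - (11/3)*R2:  [    0     0  55/3  55/3 ]
Row echelon form:
[ -4     1    -2  |     2 ]
[  0  -3/4  -7/2  |  -7/2 ]
[  0     0  55/3  |  55/3 ]
Back-substitution:
x_3 = (55/3) / (55/3) = 1
x_2 = (-7/2 - (-7/2)*(1)) / (-3/4) = 0
x_1 = (2 - (1)*(0) - (-2)*(1)) / -4 = -1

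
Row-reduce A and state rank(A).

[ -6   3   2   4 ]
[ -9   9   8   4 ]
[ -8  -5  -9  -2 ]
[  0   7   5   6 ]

Row reduction:
R2 <- R2 - (3/2)*R1:  [   0  9/2    5   -2 ]
R3 <- R3 - (4/3)*R1:  [     0     -9  -35/3  -22/3 ]
R3 <- R3 - (-2)*R2:  [     0      0   -5/3  -34/3 ]
R4 <- R4 - (14/9)*R2:  [     0      0  -25/9   82/9 ]
R4 <- R4 - (5/3)*R3:  [  0   0   0  28 ]
Row echelon form:
[ -6    3     2      4 ]
[  0  9/2     5     -2 ]
[  0    0  -5/3  -34/3 ]
[  0    0     0     28 ]
Nonzero rows / pivot columns: 4

rank(A) = 4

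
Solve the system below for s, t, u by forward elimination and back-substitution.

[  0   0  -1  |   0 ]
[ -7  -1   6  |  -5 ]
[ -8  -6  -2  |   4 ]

Forward elimination on [A|b]:
R1 <-> R2   (pivot in column 1 was zero)
[ -7  -1   6  -5 ]
[  0   0  -1   0 ]
[ -8  -6  -2   4 ]
R3 <- R3 - (8/7)*R1:  [     0  -34/7  -62/7   68/7 ]
R2 <-> R3   (pivot in column 2 was zero)
[ -7     -1      6    -5 ]
[  0  -34/7  -62/7  68/7 ]
[  0      0     -1     0 ]
Row echelon form:
[ -7     -1      6  |    -5 ]
[  0  -34/7  -62/7  |  68/7 ]
[  0      0     -1  |     0 ]
Back-substitution:
u = (0) / -1 = 0
t = (68/7 - (-62/7)*(0)) / (-34/7) = -2
s = (-5 - (-1)*(-2) - (6)*(0)) / -7 = 1

(1, -2, 0)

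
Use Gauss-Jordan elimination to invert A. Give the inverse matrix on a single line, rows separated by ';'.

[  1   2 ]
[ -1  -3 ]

inverse = [3 2; -1 -1]

Gauss-Jordan on [A | I]:
R2 <- R2 - (-1)*R1:  [  0  -1  |   1   1 ]
R2 <- (1/-1)*R2:  [  0   1  |  -1  -1 ]
R1 <- R1 - (2)*R2:  [ 1  0  |  3  2 ]
Right block of [I | A^{-1}] is the inverse:
[  3   2 ]
[ -1  -1 ]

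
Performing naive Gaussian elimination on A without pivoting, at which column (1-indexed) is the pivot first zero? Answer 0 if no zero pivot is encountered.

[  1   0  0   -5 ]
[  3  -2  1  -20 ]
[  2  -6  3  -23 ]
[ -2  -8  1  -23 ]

first zero-pivot column = 3

Naive forward elimination:
R2 <- R2 - (3)*R1:  [  0  -2   1  -5 ]
R3 <- R3 - (2)*R1:  [   0   -6    3  -13 ]
R4 <- R4 - (-2)*R1:  [   0   -8    1  -33 ]
R3 <- R3 - (3)*R2:  [ 0  0  0  2 ]
R4 <- R4 - (4)*R2:  [   0    0   -3  -13 ]
Matrix at this point:
[ 1   0   0   -5 ]
[ 0  -2   1   -5 ]
[ 0   0   0    2 ]
[ 0   0  -3  -13 ]
Pivot entry (3,3) is zero but row 4 has -3 in column 3 -> naive elimination stops; a row interchange (e.g. R3 <-> R4) would be required here.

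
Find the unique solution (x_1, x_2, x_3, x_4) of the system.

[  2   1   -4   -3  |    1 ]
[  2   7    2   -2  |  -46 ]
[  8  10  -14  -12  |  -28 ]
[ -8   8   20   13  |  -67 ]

Forward elimination on [A|b]:
R2 <- R2 - (1)*R1:  [   0    6    6    1  -47 ]
R3 <- R3 - (4)*R1:  [   0    6    2    0  -32 ]
R4 <- R4 - (-4)*R1:  [   0   12    4    1  -63 ]
R3 <- R3 - (1)*R2:  [  0   0  -4  -1  15 ]
R4 <- R4 - (2)*R2:  [  0   0  -8  -1  31 ]
R4 <- R4 - (2)*R3:  [ 0  0  0  1  1 ]
Row echelon form:
[ 2  1  -4  -3  |    1 ]
[ 0  6   6   1  |  -47 ]
[ 0  0  -4  -1  |   15 ]
[ 0  0   0   1  |    1 ]
Back-substitution:
x_4 = (1) / 1 = 1
x_3 = (15 - (-1)*(1)) / -4 = -4
x_2 = (-47 - (6)*(-4) - (1)*(1)) / 6 = -4
x_1 = (1 - (1)*(-4) - (-4)*(-4) - (-3)*(1)) / 2 = -4

(-4, -4, -4, 1)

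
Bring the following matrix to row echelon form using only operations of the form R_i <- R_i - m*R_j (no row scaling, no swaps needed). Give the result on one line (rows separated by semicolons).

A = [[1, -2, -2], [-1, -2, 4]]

REF = [1 -2 -2; 0 -4 2]

Forward elimination:
R2 <- R2 - (-1)*R1:  [  0  -4   2 ]
Row echelon form:
[ 1  -2  -2 ]
[ 0  -4   2 ]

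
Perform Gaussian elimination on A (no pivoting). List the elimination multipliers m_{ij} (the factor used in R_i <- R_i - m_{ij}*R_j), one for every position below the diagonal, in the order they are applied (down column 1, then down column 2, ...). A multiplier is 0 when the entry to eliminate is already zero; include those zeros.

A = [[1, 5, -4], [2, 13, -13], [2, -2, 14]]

Forward elimination:
R2 <- R2 - (2)*R1:  [  0   3  -5 ]
R3 <- R3 - (2)*R1:  [   0  -12   22 ]
R3 <- R3 - (-4)*R2:  [ 0  0  2 ]
Multipliers (in order of application): m_{21} = 2, m_{31} = 2, m_{32} = -4

multipliers: 2, 2, -4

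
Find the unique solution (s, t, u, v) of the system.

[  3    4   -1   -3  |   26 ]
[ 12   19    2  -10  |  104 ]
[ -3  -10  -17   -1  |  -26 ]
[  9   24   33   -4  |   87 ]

(3, 2, 0, -3)

Forward elimination on [A|b]:
R2 <- R2 - (4)*R1:  [ 0  3  6  2  0 ]
R3 <- R3 - (-1)*R1:  [   0   -6  -18   -4    0 ]
R4 <- R4 - (3)*R1:  [  0  12  36   5   9 ]
R3 <- R3 - (-2)*R2:  [  0   0  -6   0   0 ]
R4 <- R4 - (4)*R2:  [  0   0  12  -3   9 ]
R4 <- R4 - (-2)*R3:  [  0   0   0  -3   9 ]
Row echelon form:
[ 3  4  -1  -3  |  26 ]
[ 0  3   6   2  |   0 ]
[ 0  0  -6   0  |   0 ]
[ 0  0   0  -3  |   9 ]
Back-substitution:
v = (9) / -3 = -3
u = (0) / -6 = 0
t = (0 - (6)*(0) - (2)*(-3)) / 3 = 2
s = (26 - (4)*(2) - (-1)*(0) - (-3)*(-3)) / 3 = 3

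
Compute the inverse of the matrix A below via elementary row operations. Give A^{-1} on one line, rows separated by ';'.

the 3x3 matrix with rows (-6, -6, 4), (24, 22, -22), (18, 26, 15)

Gauss-Jordan on [A | I]:
R1 <- (1/-6)*R1:  [    1     1  -2/3  |  -1/6     0     0 ]
R2 <- R2 - (24)*R1:  [  0  -2  -6  |   4   1   0 ]
R3 <- R3 - (18)*R1:  [  0   8  27  |   3   0   1 ]
R2 <- (1/-2)*R2:  [    0     1     3  |    -2  -1/2     0 ]
R1 <- R1 - (1)*R2:  [     1      0  -11/3  |   11/6    1/2      0 ]
R3 <- R3 - (8)*R2:  [  0   0   3  |  19   4   1 ]
R3 <- (1/3)*R3:  [    0     0     1  |  19/3   4/3   1/3 ]
R1 <- R1 - (-11/3)*R3:  [      1       0       0  |  451/18   97/18    11/9 ]
R2 <- R2 - (3)*R3:  [    0     1     0  |   -21  -9/2    -1 ]
Right block of [I | A^{-1}] is the inverse:
[ 451/18  97/18  11/9 ]
[    -21   -9/2    -1 ]
[   19/3    4/3   1/3 ]

inverse = [451/18 97/18 11/9; -21 -9/2 -1; 19/3 4/3 1/3]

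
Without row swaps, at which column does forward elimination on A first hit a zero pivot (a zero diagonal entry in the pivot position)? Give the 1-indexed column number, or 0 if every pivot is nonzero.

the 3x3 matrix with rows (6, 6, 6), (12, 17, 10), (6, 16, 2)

first zero-pivot column = 3

Naive forward elimination:
R2 <- R2 - (2)*R1:  [  0   5  -2 ]
R3 <- R3 - (1)*R1:  [  0  10  -4 ]
R3 <- R3 - (2)*R2:  [ 0  0  0 ]
Matrix at this point:
[ 6  6   6 ]
[ 0  5  -2 ]
[ 0  0   0 ]
Pivot entry (3,3) in the last row is zero and there are no rows below to swap with -> zero pivot in column 3 (A is singular).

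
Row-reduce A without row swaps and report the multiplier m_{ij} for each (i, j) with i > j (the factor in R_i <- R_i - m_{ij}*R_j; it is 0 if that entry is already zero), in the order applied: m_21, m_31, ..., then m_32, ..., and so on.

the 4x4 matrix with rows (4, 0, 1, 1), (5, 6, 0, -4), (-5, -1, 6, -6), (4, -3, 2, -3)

Forward elimination:
R2 <- R2 - (5/4)*R1:  [     0      6   -5/4  -21/4 ]
R3 <- R3 - (-5/4)*R1:  [     0     -1   29/4  -19/4 ]
R4 <- R4 - (1)*R1:  [  0  -3   1  -4 ]
R3 <- R3 - (-1/6)*R2:  [      0       0  169/24   -45/8 ]
R4 <- R4 - (-1/2)*R2:  [     0      0    3/8  -53/8 ]
R4 <- R4 - (9/169)*R3:  [         0          0          0  -1069/169 ]
Multipliers (in order of application): m_{21} = 5/4, m_{31} = -5/4, m_{41} = 1, m_{32} = -1/6, m_{42} = -1/2, m_{43} = 9/169

multipliers: 5/4, -5/4, 1, -1/6, -1/2, 9/169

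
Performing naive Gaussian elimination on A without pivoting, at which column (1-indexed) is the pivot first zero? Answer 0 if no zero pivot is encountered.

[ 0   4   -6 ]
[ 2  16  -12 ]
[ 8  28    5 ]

first zero-pivot column = 1

Naive forward elimination:
Pivot entry (1,1) is zero but row 2 has 2 in column 1 -> naive elimination stops; a row interchange (e.g. R1 <-> R2) would be required here.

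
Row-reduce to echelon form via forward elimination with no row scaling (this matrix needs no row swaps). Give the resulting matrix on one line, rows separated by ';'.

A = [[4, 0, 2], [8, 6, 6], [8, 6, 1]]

REF = [4 0 2; 0 6 2; 0 0 -5]

Forward elimination:
R2 <- R2 - (2)*R1:  [ 0  6  2 ]
R3 <- R3 - (2)*R1:  [  0   6  -3 ]
R3 <- R3 - (1)*R2:  [  0   0  -5 ]
Row echelon form:
[ 4  0   2 ]
[ 0  6   2 ]
[ 0  0  -5 ]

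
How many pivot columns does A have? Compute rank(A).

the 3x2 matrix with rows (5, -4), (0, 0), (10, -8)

rank(A) = 1

Row reduction:
R3 <- R3 - (2)*R1:  [ 0  0 ]
Row echelon form:
[ 5  -4 ]
[ 0   0 ]
[ 0   0 ]
Nonzero rows / pivot columns: 1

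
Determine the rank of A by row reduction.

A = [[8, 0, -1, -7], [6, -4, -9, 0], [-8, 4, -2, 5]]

Row reduction:
R2 <- R2 - (3/4)*R1:  [     0     -4  -33/4   21/4 ]
R3 <- R3 - (-1)*R1:  [  0   4  -3  -2 ]
R3 <- R3 - (-1)*R2:  [     0      0  -45/4   13/4 ]
Row echelon form:
[ 8   0     -1    -7 ]
[ 0  -4  -33/4  21/4 ]
[ 0   0  -45/4  13/4 ]
Nonzero rows / pivot columns: 3

rank(A) = 3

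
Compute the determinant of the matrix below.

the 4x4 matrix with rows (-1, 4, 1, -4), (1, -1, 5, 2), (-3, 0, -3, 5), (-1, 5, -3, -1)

det(A) = -360

Forward elimination:
R2 <- R2 - (-1)*R1:  [  0   3   6  -2 ]
R3 <- R3 - (3)*R1:  [   0  -12   -6   17 ]
R4 <- R4 - (1)*R1:  [  0   1  -4   3 ]
R3 <- R3 - (-4)*R2:  [  0   0  18   9 ]
R4 <- R4 - (1/3)*R2:  [    0     0    -6  11/3 ]
R4 <- R4 - (-1/3)*R3:  [    0     0     0  20/3 ]
Upper-triangular form:
[ -1  4   1    -4 ]
[  0  3   6    -2 ]
[  0  0  18     9 ]
[  0  0   0  20/3 ]
det(A) = (-1)^0 * (-1) * (3) * (18) * (20/3) = -360  (0 row swaps -> sign +1)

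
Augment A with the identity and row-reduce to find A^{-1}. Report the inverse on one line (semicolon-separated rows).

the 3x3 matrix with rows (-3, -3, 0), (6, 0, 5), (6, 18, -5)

Gauss-Jordan on [A | I]:
R1 <- (1/-3)*R1:  [    1     1     0  |  -1/3     0     0 ]
R2 <- R2 - (6)*R1:  [  0  -6   5  |   2   1   0 ]
R3 <- R3 - (6)*R1:  [  0  12  -5  |   2   0   1 ]
R2 <- (1/-6)*R2:  [    0     1  -5/6  |  -1/3  -1/6     0 ]
R1 <- R1 - (1)*R2:  [   1    0  5/6  |    0  1/6    0 ]
R3 <- R3 - (12)*R2:  [ 0  0  5  |  6  2  1 ]
R3 <- (1/5)*R3:  [   0    0    1  |  6/5  2/5  1/5 ]
R1 <- R1 - (5/6)*R3:  [    1     0     0  |    -1  -1/6  -1/6 ]
R2 <- R2 - (-5/6)*R3:  [   0    1    0  |  2/3  1/6  1/6 ]
Right block of [I | A^{-1}] is the inverse:
[  -1  -1/6  -1/6 ]
[ 2/3   1/6   1/6 ]
[ 6/5   2/5   1/5 ]

inverse = [-1 -1/6 -1/6; 2/3 1/6 1/6; 6/5 2/5 1/5]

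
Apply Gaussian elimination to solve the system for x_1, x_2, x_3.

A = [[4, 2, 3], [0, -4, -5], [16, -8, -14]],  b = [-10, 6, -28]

Forward elimination on [A|b]:
R3 <- R3 - (4)*R1:  [   0  -16  -26   12 ]
R3 <- R3 - (4)*R2:  [   0    0   -6  -12 ]
Row echelon form:
[ 4   2   3  |  -10 ]
[ 0  -4  -5  |    6 ]
[ 0   0  -6  |  -12 ]
Back-substitution:
x_3 = (-12) / -6 = 2
x_2 = (6 - (-5)*(2)) / -4 = -4
x_1 = (-10 - (2)*(-4) - (3)*(2)) / 4 = -2

(-2, -4, 2)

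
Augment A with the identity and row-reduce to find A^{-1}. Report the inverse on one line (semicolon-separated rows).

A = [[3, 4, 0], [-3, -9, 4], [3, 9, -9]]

Gauss-Jordan on [A | I]:
R1 <- (1/3)*R1:  [   1  4/3    0  |  1/3    0    0 ]
R2 <- R2 - (-3)*R1:  [  0  -5   4  |   1   1   0 ]
R3 <- R3 - (3)*R1:  [  0   5  -9  |  -1   0   1 ]
R2 <- (1/-5)*R2:  [    0     1  -4/5  |  -1/5  -1/5     0 ]
R1 <- R1 - (4/3)*R2:  [     1      0  16/15  |    3/5   4/15      0 ]
R3 <- R3 - (5)*R2:  [  0   0  -5  |   0   1   1 ]
R3 <- (1/-5)*R3:  [    0     0     1  |     0  -1/5  -1/5 ]
R1 <- R1 - (16/15)*R3:  [     1      0      0  |    3/5  12/25  16/75 ]
R2 <- R2 - (-4/5)*R3:  [     0      1      0  |   -1/5  -9/25  -4/25 ]
Right block of [I | A^{-1}] is the inverse:
[  3/5  12/25  16/75 ]
[ -1/5  -9/25  -4/25 ]
[    0   -1/5   -1/5 ]

inverse = [3/5 12/25 16/75; -1/5 -9/25 -4/25; 0 -1/5 -1/5]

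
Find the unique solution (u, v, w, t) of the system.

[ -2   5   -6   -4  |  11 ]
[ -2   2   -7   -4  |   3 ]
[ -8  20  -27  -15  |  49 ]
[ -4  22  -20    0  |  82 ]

Forward elimination on [A|b]:
R2 <- R2 - (1)*R1:  [  0  -3  -1   0  -8 ]
R3 <- R3 - (4)*R1:  [  0   0  -3   1   5 ]
R4 <- R4 - (2)*R1:  [  0  12  -8   8  60 ]
R4 <- R4 - (-4)*R2:  [   0    0  -12    8   28 ]
R4 <- R4 - (4)*R3:  [ 0  0  0  4  8 ]
Row echelon form:
[ -2   5  -6  -4  |  11 ]
[  0  -3  -1   0  |  -8 ]
[  0   0  -3   1  |   5 ]
[  0   0   0   4  |   8 ]
Back-substitution:
t = (8) / 4 = 2
w = (5 - (1)*(2)) / -3 = -1
v = (-8 - (-1)*(-1)) / -3 = 3
u = (11 - (5)*(3) - (-6)*(-1) - (-4)*(2)) / -2 = 1

(1, 3, -1, 2)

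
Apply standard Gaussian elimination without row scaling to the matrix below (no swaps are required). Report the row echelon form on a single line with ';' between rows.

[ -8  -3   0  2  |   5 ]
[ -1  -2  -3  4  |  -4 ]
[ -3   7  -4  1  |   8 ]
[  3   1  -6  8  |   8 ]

Forward elimination:
R2 <- R2 - (1/8)*R1:  [     0  -13/8     -3   15/4  -37/8 ]
R3 <- R3 - (3/8)*R1:  [    0  65/8    -4   1/4  49/8 ]
R4 <- R4 - (-3/8)*R1:  [    0  -1/8    -6  35/4  79/8 ]
R3 <- R3 - (-5)*R2:  [   0    0  -19   19  -17 ]
R4 <- R4 - (1/13)*R2:  [      0       0  -75/13  110/13  133/13 ]
R4 <- R4 - (75/247)*R3:  [        0         0         0     35/13  3802/247 ]
Row echelon form:
[ -8     -3    0      2  |         5 ]
[  0  -13/8   -3   15/4  |     -37/8 ]
[  0      0  -19     19  |       -17 ]
[  0      0    0  35/13  |  3802/247 ]

REF = [-8 -3 0 2 5; 0 -13/8 -3 15/4 -37/8; 0 0 -19 19 -17; 0 0 0 35/13 3802/247]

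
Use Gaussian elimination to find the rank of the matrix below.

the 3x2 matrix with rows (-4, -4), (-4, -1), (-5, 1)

rank(A) = 2

Row reduction:
R2 <- R2 - (1)*R1:  [ 0  3 ]
R3 <- R3 - (5/4)*R1:  [ 0  6 ]
R3 <- R3 - (2)*R2:  [ 0  0 ]
Row echelon form:
[ -4  -4 ]
[  0   3 ]
[  0   0 ]
Nonzero rows / pivot columns: 2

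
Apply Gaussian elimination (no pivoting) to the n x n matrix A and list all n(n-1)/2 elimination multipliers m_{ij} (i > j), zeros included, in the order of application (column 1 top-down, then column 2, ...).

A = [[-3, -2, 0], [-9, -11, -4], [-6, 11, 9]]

Forward elimination:
R2 <- R2 - (3)*R1:  [  0  -5  -4 ]
R3 <- R3 - (2)*R1:  [  0  15   9 ]
R3 <- R3 - (-3)*R2:  [  0   0  -3 ]
Multipliers (in order of application): m_{21} = 3, m_{31} = 2, m_{32} = -3

multipliers: 3, 2, -3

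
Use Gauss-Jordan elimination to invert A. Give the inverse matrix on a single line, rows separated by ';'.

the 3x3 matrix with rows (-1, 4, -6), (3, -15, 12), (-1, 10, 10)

Gauss-Jordan on [A | I]:
R1 <- (1/-1)*R1:  [  1  -4   6  |  -1   0   0 ]
R2 <- R2 - (3)*R1:  [  0  -3  -6  |   3   1   0 ]
R3 <- R3 - (-1)*R1:  [  0   6  16  |  -1   0   1 ]
R2 <- (1/-3)*R2:  [    0     1     2  |    -1  -1/3     0 ]
R1 <- R1 - (-4)*R2:  [    1     0    14  |    -5  -4/3     0 ]
R3 <- R3 - (6)*R2:  [ 0  0  4  |  5  2  1 ]
R3 <- (1/4)*R3:  [   0    0    1  |  5/4  1/2  1/4 ]
R1 <- R1 - (14)*R3:  [     1      0      0  |  -45/2  -25/3   -7/2 ]
R2 <- R2 - (2)*R3:  [    0     1     0  |  -7/2  -4/3  -1/2 ]
Right block of [I | A^{-1}] is the inverse:
[ -45/2  -25/3  -7/2 ]
[  -7/2   -4/3  -1/2 ]
[   5/4    1/2   1/4 ]

inverse = [-45/2 -25/3 -7/2; -7/2 -4/3 -1/2; 5/4 1/2 1/4]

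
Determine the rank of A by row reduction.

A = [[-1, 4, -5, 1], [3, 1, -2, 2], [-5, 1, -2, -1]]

Row reduction:
R2 <- R2 - (-3)*R1:  [   0   13  -17    5 ]
R3 <- R3 - (5)*R1:  [   0  -19   23   -6 ]
R3 <- R3 - (-19/13)*R2:  [      0       0  -24/13   17/13 ]
Row echelon form:
[ -1   4      -5      1 ]
[  0  13     -17      5 ]
[  0   0  -24/13  17/13 ]
Nonzero rows / pivot columns: 3

rank(A) = 3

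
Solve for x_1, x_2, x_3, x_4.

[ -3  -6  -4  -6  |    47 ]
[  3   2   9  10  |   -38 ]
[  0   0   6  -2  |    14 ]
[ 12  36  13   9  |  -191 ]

(1, -5, 1, -4)

Forward elimination on [A|b]:
R2 <- R2 - (-1)*R1:  [  0  -4   5   4   9 ]
R4 <- R4 - (-4)*R1:  [   0   12   -3  -15   -3 ]
R4 <- R4 - (-3)*R2:  [  0   0  12  -3  24 ]
R4 <- R4 - (2)*R3:  [  0   0   0   1  -4 ]
Row echelon form:
[ -3  -6  -4  -6  |  47 ]
[  0  -4   5   4  |   9 ]
[  0   0   6  -2  |  14 ]
[  0   0   0   1  |  -4 ]
Back-substitution:
x_4 = (-4) / 1 = -4
x_3 = (14 - (-2)*(-4)) / 6 = 1
x_2 = (9 - (5)*(1) - (4)*(-4)) / -4 = -5
x_1 = (47 - (-6)*(-5) - (-4)*(1) - (-6)*(-4)) / -3 = 1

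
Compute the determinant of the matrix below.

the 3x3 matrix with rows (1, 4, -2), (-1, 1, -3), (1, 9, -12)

Forward elimination:
R2 <- R2 - (-1)*R1:  [  0   5  -5 ]
R3 <- R3 - (1)*R1:  [   0    5  -10 ]
R3 <- R3 - (1)*R2:  [  0   0  -5 ]
Upper-triangular form:
[ 1  4  -2 ]
[ 0  5  -5 ]
[ 0  0  -5 ]
det(A) = (-1)^0 * (1) * (5) * (-5) = -25  (0 row swaps -> sign +1)

det(A) = -25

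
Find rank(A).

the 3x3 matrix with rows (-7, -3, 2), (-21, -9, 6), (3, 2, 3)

rank(A) = 2

Row reduction:
R2 <- R2 - (3)*R1:  [ 0  0  0 ]
R3 <- R3 - (-3/7)*R1:  [    0   5/7  27/7 ]
R2 <-> R3   (pivot in column 2 was zero)
[ -7   -3     2 ]
[  0  5/7  27/7 ]
[  0    0     0 ]
Row echelon form:
[ -7   -3     2 ]
[  0  5/7  27/7 ]
[  0    0     0 ]
Nonzero rows / pivot columns: 2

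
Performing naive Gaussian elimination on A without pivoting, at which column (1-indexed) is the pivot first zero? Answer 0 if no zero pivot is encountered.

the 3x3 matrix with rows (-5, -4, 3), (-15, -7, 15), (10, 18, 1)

Naive forward elimination:
R2 <- R2 - (3)*R1:  [ 0  5  6 ]
R3 <- R3 - (-2)*R1:  [  0  10   7 ]
R3 <- R3 - (2)*R2:  [  0   0  -5 ]
All pivots nonzero; naive elimination completes without hitting a zero pivot.

first zero-pivot column = 0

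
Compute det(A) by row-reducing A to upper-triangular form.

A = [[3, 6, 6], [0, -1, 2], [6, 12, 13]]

det(A) = -3

Forward elimination:
R3 <- R3 - (2)*R1:  [ 0  0  1 ]
Upper-triangular form:
[ 3   6  6 ]
[ 0  -1  2 ]
[ 0   0  1 ]
det(A) = (-1)^0 * (3) * (-1) * (1) = -3  (0 row swaps -> sign +1)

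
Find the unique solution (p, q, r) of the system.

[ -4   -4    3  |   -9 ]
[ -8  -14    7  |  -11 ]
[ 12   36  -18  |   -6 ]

Forward elimination on [A|b]:
R2 <- R2 - (2)*R1:  [  0  -6   1   7 ]
R3 <- R3 - (-3)*R1:  [   0   24   -9  -33 ]
R3 <- R3 - (-4)*R2:  [  0   0  -5  -5 ]
Row echelon form:
[ -4  -4   3  |  -9 ]
[  0  -6   1  |   7 ]
[  0   0  -5  |  -5 ]
Back-substitution:
r = (-5) / -5 = 1
q = (7 - (1)*(1)) / -6 = -1
p = (-9 - (-4)*(-1) - (3)*(1)) / -4 = 4

(4, -1, 1)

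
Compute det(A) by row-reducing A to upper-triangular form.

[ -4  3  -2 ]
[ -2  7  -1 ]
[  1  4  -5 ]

Forward elimination:
R2 <- R2 - (1/2)*R1:  [    0  11/2     0 ]
R3 <- R3 - (-1/4)*R1:  [     0   19/4  -11/2 ]
R3 <- R3 - (19/22)*R2:  [     0      0  -11/2 ]
Upper-triangular form:
[ -4     3     -2 ]
[  0  11/2      0 ]
[  0     0  -11/2 ]
det(A) = (-1)^0 * (-4) * (11/2) * (-11/2) = 121  (0 row swaps -> sign +1)

det(A) = 121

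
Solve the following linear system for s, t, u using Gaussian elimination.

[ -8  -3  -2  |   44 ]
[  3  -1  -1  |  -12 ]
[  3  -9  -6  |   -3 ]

(-5, 2, -5)

Forward elimination on [A|b]:
R2 <- R2 - (-3/8)*R1:  [     0  -17/8   -7/4    9/2 ]
R3 <- R3 - (-3/8)*R1:  [     0  -81/8  -27/4   27/2 ]
R3 <- R3 - (81/17)*R2:  [       0        0    27/17  -135/17 ]
Row echelon form:
[ -8     -3     -2  |       44 ]
[  0  -17/8   -7/4  |      9/2 ]
[  0      0  27/17  |  -135/17 ]
Back-substitution:
u = (-135/17) / (27/17) = -5
t = (9/2 - (-7/4)*(-5)) / (-17/8) = 2
s = (44 - (-3)*(2) - (-2)*(-5)) / -8 = -5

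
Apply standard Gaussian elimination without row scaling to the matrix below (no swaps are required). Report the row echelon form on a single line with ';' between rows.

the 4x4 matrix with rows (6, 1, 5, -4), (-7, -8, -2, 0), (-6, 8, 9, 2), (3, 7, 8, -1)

REF = [6 1 5 -4; 0 -41/6 23/6 -14/3; 0 0 781/41 -334/41; 0 0 0 369/781]

Forward elimination:
R2 <- R2 - (-7/6)*R1:  [     0  -41/6   23/6  -14/3 ]
R3 <- R3 - (-1)*R1:  [  0   9  14  -2 ]
R4 <- R4 - (1/2)*R1:  [    0  13/2  11/2     1 ]
R3 <- R3 - (-54/41)*R2:  [       0        0   781/41  -334/41 ]
R4 <- R4 - (-39/41)*R2:  [       0        0   375/41  -141/41 ]
R4 <- R4 - (375/781)*R3:  [       0        0        0  369/781 ]
Row echelon form:
[ 6      1       5       -4 ]
[ 0  -41/6    23/6    -14/3 ]
[ 0      0  781/41  -334/41 ]
[ 0      0       0  369/781 ]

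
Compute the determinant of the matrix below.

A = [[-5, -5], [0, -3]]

det(A) = 15

Forward elimination:
Upper-triangular form:
[ -5  -5 ]
[  0  -3 ]
det(A) = (-1)^0 * (-5) * (-3) = 15  (0 row swaps -> sign +1)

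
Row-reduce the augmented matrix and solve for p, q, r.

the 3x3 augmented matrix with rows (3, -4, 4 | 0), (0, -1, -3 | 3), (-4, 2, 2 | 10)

Forward elimination on [A|b]:
R3 <- R3 - (-4/3)*R1:  [     0  -10/3   22/3     10 ]
R3 <- R3 - (10/3)*R2:  [    0     0  52/3     0 ]
Row echelon form:
[ 3  -4     4  |  0 ]
[ 0  -1    -3  |  3 ]
[ 0   0  52/3  |  0 ]
Back-substitution:
r = (0) / (52/3) = 0
q = (3 - (-3)*(0)) / -1 = -3
p = (0 - (-4)*(-3) - (4)*(0)) / 3 = -4

(-4, -3, 0)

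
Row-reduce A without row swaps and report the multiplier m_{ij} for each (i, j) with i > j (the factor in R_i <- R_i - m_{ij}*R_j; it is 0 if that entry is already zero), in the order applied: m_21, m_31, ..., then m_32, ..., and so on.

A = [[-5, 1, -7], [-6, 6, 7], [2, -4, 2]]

Forward elimination:
R2 <- R2 - (6/5)*R1:  [    0  24/5  77/5 ]
R3 <- R3 - (-2/5)*R1:  [     0  -18/5   -4/5 ]
R3 <- R3 - (-3/4)*R2:  [    0     0  43/4 ]
Multipliers (in order of application): m_{21} = 6/5, m_{31} = -2/5, m_{32} = -3/4

multipliers: 6/5, -2/5, -3/4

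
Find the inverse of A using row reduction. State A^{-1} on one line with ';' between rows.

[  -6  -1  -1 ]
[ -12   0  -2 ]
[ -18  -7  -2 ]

inverse = [7/6 -5/12 -1/6; -1 1/2 0; -7 2 1]

Gauss-Jordan on [A | I]:
R1 <- (1/-6)*R1:  [    1   1/6   1/6  |  -1/6     0     0 ]
R2 <- R2 - (-12)*R1:  [  0   2   0  |  -2   1   0 ]
R3 <- R3 - (-18)*R1:  [  0  -4   1  |  -3   0   1 ]
R2 <- (1/2)*R2:  [   0    1    0  |   -1  1/2    0 ]
R1 <- R1 - (1/6)*R2:  [     1      0    1/6  |      0  -1/12      0 ]
R3 <- R3 - (-4)*R2:  [  0   0   1  |  -7   2   1 ]
R1 <- R1 - (1/6)*R3:  [     1      0      0  |    7/6  -5/12   -1/6 ]
Right block of [I | A^{-1}] is the inverse:
[ 7/6  -5/12  -1/6 ]
[  -1    1/2     0 ]
[  -7      2     1 ]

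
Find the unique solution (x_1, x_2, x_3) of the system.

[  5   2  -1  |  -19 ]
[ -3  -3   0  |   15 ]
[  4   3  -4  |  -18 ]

Forward elimination on [A|b]:
R2 <- R2 - (-3/5)*R1:  [    0  -9/5  -3/5  18/5 ]
R3 <- R3 - (4/5)*R1:  [     0    7/5  -16/5  -14/5 ]
R3 <- R3 - (-7/9)*R2:  [     0      0  -11/3      0 ]
Row echelon form:
[ 5     2     -1  |   -19 ]
[ 0  -9/5   -3/5  |  18/5 ]
[ 0     0  -11/3  |     0 ]
Back-substitution:
x_3 = (0) / (-11/3) = 0
x_2 = (18/5 - (-3/5)*(0)) / (-9/5) = -2
x_1 = (-19 - (2)*(-2) - (-1)*(0)) / 5 = -3

(-3, -2, 0)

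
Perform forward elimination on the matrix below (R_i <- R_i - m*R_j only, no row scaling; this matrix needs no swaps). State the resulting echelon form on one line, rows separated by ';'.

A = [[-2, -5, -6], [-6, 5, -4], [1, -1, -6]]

REF = [-2 -5 -6; 0 20 14; 0 0 -131/20]

Forward elimination:
R2 <- R2 - (3)*R1:  [  0  20  14 ]
R3 <- R3 - (-1/2)*R1:  [    0  -7/2    -9 ]
R3 <- R3 - (-7/40)*R2:  [       0        0  -131/20 ]
Row echelon form:
[ -2  -5       -6 ]
[  0  20       14 ]
[  0   0  -131/20 ]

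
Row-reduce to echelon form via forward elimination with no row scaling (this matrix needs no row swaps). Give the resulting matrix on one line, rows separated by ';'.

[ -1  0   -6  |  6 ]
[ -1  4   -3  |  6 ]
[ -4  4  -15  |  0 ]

Forward elimination:
R2 <- R2 - (1)*R1:  [ 0  4  3  0 ]
R3 <- R3 - (4)*R1:  [   0    4    9  -24 ]
R3 <- R3 - (1)*R2:  [   0    0    6  -24 ]
Row echelon form:
[ -1  0  -6  |    6 ]
[  0  4   3  |    0 ]
[  0  0   6  |  -24 ]

REF = [-1 0 -6 6; 0 4 3 0; 0 0 6 -24]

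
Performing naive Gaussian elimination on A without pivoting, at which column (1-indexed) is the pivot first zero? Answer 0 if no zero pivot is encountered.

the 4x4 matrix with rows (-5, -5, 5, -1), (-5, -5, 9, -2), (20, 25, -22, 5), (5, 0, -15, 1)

Naive forward elimination:
R2 <- R2 - (1)*R1:  [  0   0   4  -1 ]
R3 <- R3 - (-4)*R1:  [  0   5  -2   1 ]
R4 <- R4 - (-1)*R1:  [   0   -5  -10    0 ]
Matrix at this point:
[ -5  -5    5  -1 ]
[  0   0    4  -1 ]
[  0   5   -2   1 ]
[  0  -5  -10   0 ]
Pivot entry (2,2) is zero but row 3 has 5 in column 2 -> naive elimination stops; a row interchange (e.g. R2 <-> R3) would be required here.

first zero-pivot column = 2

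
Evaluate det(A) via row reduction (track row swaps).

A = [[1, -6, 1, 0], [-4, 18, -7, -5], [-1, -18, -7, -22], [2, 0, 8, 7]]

Forward elimination:
R2 <- R2 - (-4)*R1:  [  0  -6  -3  -5 ]
R3 <- R3 - (-1)*R1:  [   0  -24   -6  -22 ]
R4 <- R4 - (2)*R1:  [  0  12   6   7 ]
R3 <- R3 - (4)*R2:  [  0   0   6  -2 ]
R4 <- R4 - (-2)*R2:  [  0   0   0  -3 ]
Upper-triangular form:
[ 1  -6   1   0 ]
[ 0  -6  -3  -5 ]
[ 0   0   6  -2 ]
[ 0   0   0  -3 ]
det(A) = (-1)^0 * (1) * (-6) * (6) * (-3) = 108  (0 row swaps -> sign +1)

det(A) = 108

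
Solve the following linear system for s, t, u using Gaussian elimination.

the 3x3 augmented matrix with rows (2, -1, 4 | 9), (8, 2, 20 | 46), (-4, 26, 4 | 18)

Forward elimination on [A|b]:
R2 <- R2 - (4)*R1:  [  0   6   4  10 ]
R3 <- R3 - (-2)*R1:  [  0  24  12  36 ]
R3 <- R3 - (4)*R2:  [  0   0  -4  -4 ]
Row echelon form:
[ 2  -1   4  |   9 ]
[ 0   6   4  |  10 ]
[ 0   0  -4  |  -4 ]
Back-substitution:
u = (-4) / -4 = 1
t = (10 - (4)*(1)) / 6 = 1
s = (9 - (-1)*(1) - (4)*(1)) / 2 = 3

(3, 1, 1)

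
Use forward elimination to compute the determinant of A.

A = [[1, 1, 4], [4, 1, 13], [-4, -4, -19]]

Forward elimination:
R2 <- R2 - (4)*R1:  [  0  -3  -3 ]
R3 <- R3 - (-4)*R1:  [  0   0  -3 ]
Upper-triangular form:
[ 1   1   4 ]
[ 0  -3  -3 ]
[ 0   0  -3 ]
det(A) = (-1)^0 * (1) * (-3) * (-3) = 9  (0 row swaps -> sign +1)

det(A) = 9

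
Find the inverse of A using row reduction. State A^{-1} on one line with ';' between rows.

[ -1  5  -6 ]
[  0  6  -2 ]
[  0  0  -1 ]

Gauss-Jordan on [A | I]:
R1 <- (1/-1)*R1:  [  1  -5   6  |  -1   0   0 ]
R2 <- (1/6)*R2:  [    0     1  -1/3  |     0   1/6     0 ]
R1 <- R1 - (-5)*R2:  [    1     0  13/3  |    -1   5/6     0 ]
R3 <- (1/-1)*R3:  [  0   0   1  |   0   0  -1 ]
R1 <- R1 - (13/3)*R3:  [    1     0     0  |    -1   5/6  13/3 ]
R2 <- R2 - (-1/3)*R3:  [    0     1     0  |     0   1/6  -1/3 ]
Right block of [I | A^{-1}] is the inverse:
[ -1  5/6  13/3 ]
[  0  1/6  -1/3 ]
[  0    0    -1 ]

inverse = [-1 5/6 13/3; 0 1/6 -1/3; 0 0 -1]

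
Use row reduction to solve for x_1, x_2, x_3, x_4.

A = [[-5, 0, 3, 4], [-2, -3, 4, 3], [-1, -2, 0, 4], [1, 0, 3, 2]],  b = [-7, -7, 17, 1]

Forward elimination on [A|b]:
R2 <- R2 - (2/5)*R1:  [     0     -3   14/5    7/5  -21/5 ]
R3 <- R3 - (1/5)*R1:  [    0    -2  -3/5  16/5  92/5 ]
R4 <- R4 - (-1/5)*R1:  [    0     0  18/5  14/5  -2/5 ]
R3 <- R3 - (2/3)*R2:  [      0       0  -37/15   34/15   106/5 ]
R4 <- R4 - (-54/37)*R3:  [       0        0        0   226/37  1130/37 ]
Row echelon form:
[ -5   0       3       4  |       -7 ]
[  0  -3    14/5     7/5  |    -21/5 ]
[  0   0  -37/15   34/15  |    106/5 ]
[  0   0       0  226/37  |  1130/37 ]
Back-substitution:
x_4 = (1130/37) / (226/37) = 5
x_3 = (106/5 - (34/15)*(5)) / (-37/15) = -4
x_2 = (-21/5 - (14/5)*(-4) - (7/5)*(5)) / -3 = 0
x_1 = (-7 - (3)*(-4) - (4)*(5)) / -5 = 3

(3, 0, -4, 5)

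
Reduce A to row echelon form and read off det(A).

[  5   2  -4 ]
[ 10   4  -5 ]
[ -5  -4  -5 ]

det(A) = 30

Forward elimination:
R2 <- R2 - (2)*R1:  [ 0  0  3 ]
R3 <- R3 - (-1)*R1:  [  0  -2  -9 ]
R2 <-> R3   (pivot in column 2 was zero)
[ 5   2  -4 ]
[ 0  -2  -9 ]
[ 0   0   3 ]
Upper-triangular form:
[ 5   2  -4 ]
[ 0  -2  -9 ]
[ 0   0   3 ]
det(A) = (-1)^1 * (5) * (-2) * (3) = 30  (1 row swap -> sign -1)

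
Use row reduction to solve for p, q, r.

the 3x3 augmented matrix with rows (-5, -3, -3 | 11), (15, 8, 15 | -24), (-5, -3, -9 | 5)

(-1, -3, 1)

Forward elimination on [A|b]:
R2 <- R2 - (-3)*R1:  [  0  -1   6   9 ]
R3 <- R3 - (1)*R1:  [  0   0  -6  -6 ]
Row echelon form:
[ -5  -3  -3  |  11 ]
[  0  -1   6  |   9 ]
[  0   0  -6  |  -6 ]
Back-substitution:
r = (-6) / -6 = 1
q = (9 - (6)*(1)) / -1 = -3
p = (11 - (-3)*(-3) - (-3)*(1)) / -5 = -1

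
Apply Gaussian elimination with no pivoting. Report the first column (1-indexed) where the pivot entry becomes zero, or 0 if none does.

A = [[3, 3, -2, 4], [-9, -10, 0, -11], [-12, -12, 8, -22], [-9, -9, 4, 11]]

first zero-pivot column = 3

Naive forward elimination:
R2 <- R2 - (-3)*R1:  [  0  -1  -6   1 ]
R3 <- R3 - (-4)*R1:  [  0   0   0  -6 ]
R4 <- R4 - (-3)*R1:  [  0   0  -2  23 ]
Matrix at this point:
[ 3   3  -2   4 ]
[ 0  -1  -6   1 ]
[ 0   0   0  -6 ]
[ 0   0  -2  23 ]
Pivot entry (3,3) is zero but row 4 has -2 in column 3 -> naive elimination stops; a row interchange (e.g. R3 <-> R4) would be required here.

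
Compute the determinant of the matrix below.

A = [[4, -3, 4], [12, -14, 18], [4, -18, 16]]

Forward elimination:
R2 <- R2 - (3)*R1:  [  0  -5   6 ]
R3 <- R3 - (1)*R1:  [   0  -15   12 ]
R3 <- R3 - (3)*R2:  [  0   0  -6 ]
Upper-triangular form:
[ 4  -3   4 ]
[ 0  -5   6 ]
[ 0   0  -6 ]
det(A) = (-1)^0 * (4) * (-5) * (-6) = 120  (0 row swaps -> sign +1)

det(A) = 120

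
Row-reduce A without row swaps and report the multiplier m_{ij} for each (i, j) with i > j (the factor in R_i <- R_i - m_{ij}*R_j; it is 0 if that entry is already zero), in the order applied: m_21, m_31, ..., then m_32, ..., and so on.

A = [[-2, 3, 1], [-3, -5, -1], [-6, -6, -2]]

Forward elimination:
R2 <- R2 - (3/2)*R1:  [     0  -19/2   -5/2 ]
R3 <- R3 - (3)*R1:  [   0  -15   -5 ]
R3 <- R3 - (30/19)*R2:  [      0       0  -20/19 ]
Multipliers (in order of application): m_{21} = 3/2, m_{31} = 3, m_{32} = 30/19

multipliers: 3/2, 3, 30/19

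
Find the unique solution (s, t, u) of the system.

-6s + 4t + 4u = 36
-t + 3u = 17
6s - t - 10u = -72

Forward elimination on [A|b]:
R3 <- R3 - (-1)*R1:  [   0    3   -6  -36 ]
R3 <- R3 - (-3)*R2:  [  0   0   3  15 ]
Row echelon form:
[ -6   4  4  |  36 ]
[  0  -1  3  |  17 ]
[  0   0  3  |  15 ]
Back-substitution:
u = (15) / 3 = 5
t = (17 - (3)*(5)) / -1 = -2
s = (36 - (4)*(-2) - (4)*(5)) / -6 = -4

(-4, -2, 5)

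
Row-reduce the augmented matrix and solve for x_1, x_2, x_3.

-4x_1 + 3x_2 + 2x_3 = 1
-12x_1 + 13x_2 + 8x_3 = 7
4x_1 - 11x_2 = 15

Forward elimination on [A|b]:
R2 <- R2 - (3)*R1:  [ 0  4  2  4 ]
R3 <- R3 - (-1)*R1:  [  0  -8   2  16 ]
R3 <- R3 - (-2)*R2:  [  0   0   6  24 ]
Row echelon form:
[ -4  3  2  |   1 ]
[  0  4  2  |   4 ]
[  0  0  6  |  24 ]
Back-substitution:
x_3 = (24) / 6 = 4
x_2 = (4 - (2)*(4)) / 4 = -1
x_1 = (1 - (3)*(-1) - (2)*(4)) / -4 = 1

(1, -1, 4)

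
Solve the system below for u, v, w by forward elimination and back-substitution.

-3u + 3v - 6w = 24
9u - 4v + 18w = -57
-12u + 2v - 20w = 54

(1, 3, -3)

Forward elimination on [A|b]:
R2 <- R2 - (-3)*R1:  [  0   5   0  15 ]
R3 <- R3 - (4)*R1:  [   0  -10    4  -42 ]
R3 <- R3 - (-2)*R2:  [   0    0    4  -12 ]
Row echelon form:
[ -3  3  -6  |   24 ]
[  0  5   0  |   15 ]
[  0  0   4  |  -12 ]
Back-substitution:
w = (-12) / 4 = -3
v = (15) / 5 = 3
u = (24 - (3)*(3) - (-6)*(-3)) / -3 = 1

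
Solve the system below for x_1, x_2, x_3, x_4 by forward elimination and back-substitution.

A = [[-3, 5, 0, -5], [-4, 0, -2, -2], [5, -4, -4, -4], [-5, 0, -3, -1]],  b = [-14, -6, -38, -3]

(-2, 0, 3, 4)

Forward elimination on [A|b]:
R2 <- R2 - (4/3)*R1:  [     0  -20/3     -2   14/3   38/3 ]
R3 <- R3 - (-5/3)*R1:  [      0    13/3      -4   -37/3  -184/3 ]
R4 <- R4 - (5/3)*R1:  [     0  -25/3     -3   22/3   61/3 ]
R3 <- R3 - (-13/20)*R2:  [       0        0   -53/10   -93/10  -531/10 ]
R4 <- R4 - (5/4)*R2:  [    0     0  -1/2   3/2   9/2 ]
R4 <- R4 - (5/53)*R3:  [      0       0       0  126/53  504/53 ]
Row echelon form:
[ -3      5       0      -5  |      -14 ]
[  0  -20/3      -2    14/3  |     38/3 ]
[  0      0  -53/10  -93/10  |  -531/10 ]
[  0      0       0  126/53  |   504/53 ]
Back-substitution:
x_4 = (504/53) / (126/53) = 4
x_3 = (-531/10 - (-93/10)*(4)) / (-53/10) = 3
x_2 = (38/3 - (-2)*(3) - (14/3)*(4)) / (-20/3) = 0
x_1 = (-14 - (5)*(0) - (-5)*(4)) / -3 = -2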